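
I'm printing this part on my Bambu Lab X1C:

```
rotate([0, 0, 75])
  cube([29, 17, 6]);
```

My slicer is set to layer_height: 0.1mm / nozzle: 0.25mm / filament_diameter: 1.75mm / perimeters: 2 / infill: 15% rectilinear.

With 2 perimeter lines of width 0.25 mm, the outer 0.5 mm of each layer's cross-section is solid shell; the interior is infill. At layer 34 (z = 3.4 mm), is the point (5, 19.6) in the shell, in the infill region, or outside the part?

At z = 3.4 mm: the cube (footprint 29×17) is included at this height; (rotated 75° about Z; rotation is an isometry so areas/perimeters/island counts are preserved). Overall, the cross-section is a single solid region. Undo the 75° rotation: the query point maps to (20.226, 0.243) in the un-rotated model frame. The nearest boundary edge runs (0.00, 0.00)→(29.00, 0.00); distance from the point to it = 0.24 mm. The point is inside the cross-section, 0.24 mm from the nearest boundary — within the 0.5 mm shell band (2 × 0.25).

shell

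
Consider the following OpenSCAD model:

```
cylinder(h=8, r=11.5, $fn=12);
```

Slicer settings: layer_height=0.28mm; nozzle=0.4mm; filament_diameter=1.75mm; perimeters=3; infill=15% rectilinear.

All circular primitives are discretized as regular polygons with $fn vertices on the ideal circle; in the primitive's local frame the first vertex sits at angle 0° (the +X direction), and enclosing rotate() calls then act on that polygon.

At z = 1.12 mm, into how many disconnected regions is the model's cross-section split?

At z = 1.12 mm: the r=11.5 cylinder contributes a regular 12-gon of circumradius 11.5. The result has 1 disconnected region.

1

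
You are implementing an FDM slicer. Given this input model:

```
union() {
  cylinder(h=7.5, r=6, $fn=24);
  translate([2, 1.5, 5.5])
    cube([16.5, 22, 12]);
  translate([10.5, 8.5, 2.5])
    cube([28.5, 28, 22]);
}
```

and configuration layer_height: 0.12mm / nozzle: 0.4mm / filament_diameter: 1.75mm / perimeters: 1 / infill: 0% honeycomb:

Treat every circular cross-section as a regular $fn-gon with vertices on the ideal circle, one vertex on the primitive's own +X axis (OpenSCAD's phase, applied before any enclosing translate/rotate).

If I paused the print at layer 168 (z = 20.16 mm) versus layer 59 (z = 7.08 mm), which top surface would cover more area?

layer 59 (z = 7.08 mm)

Layer 168 (z = 20.16): the cylinder is not intersected at this z (z outside [0, 7.5]); the cube at (2, 1.5) does not reach this height (z outside [5.5, 17.5]); the cube at (10.5, 8.5) (footprint 28.5×28) is included at this height (area 798.00 mm²); Combining (union): only the 28.5×28 cube at (10.5, 8.5) is present, so the union is just that shape — area = 798.00 mm². So its area = 798.00 mm². Layer 59 (z = 7.08): the cylinder: section is a regular 24-gon, circumradius r=6 (area = (24/2)·6.000²·sin(360°/24) = 111.81 mm²); the cube at (2, 1.5) (footprint 16.5×22) is included at this height (area 363.00 mm²); the 28.5×28 cube at (10.5, 8.5) contributes its full rectangle (area 798.00 mm²); Merging all regions: the regions partially overlap — summed areas 1272.81 mm² minus the doubly-counted overlap 130.39 mm² gives 1142.42 mm² — area = 1142.42 mm². So its area = 1142.42 mm². Layer 59 is larger (1142.42 vs 798.00 mm²).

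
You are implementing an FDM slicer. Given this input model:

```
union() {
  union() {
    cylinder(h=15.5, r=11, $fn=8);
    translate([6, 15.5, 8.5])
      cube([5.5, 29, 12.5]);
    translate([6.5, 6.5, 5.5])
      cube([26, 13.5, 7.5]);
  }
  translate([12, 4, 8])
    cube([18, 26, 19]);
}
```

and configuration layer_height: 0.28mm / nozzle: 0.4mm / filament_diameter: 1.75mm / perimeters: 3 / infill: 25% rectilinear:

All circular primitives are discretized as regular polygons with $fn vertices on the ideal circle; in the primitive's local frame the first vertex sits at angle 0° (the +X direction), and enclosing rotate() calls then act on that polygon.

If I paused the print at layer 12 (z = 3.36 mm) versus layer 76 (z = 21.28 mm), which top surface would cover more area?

Layer 12 (z = 3.36): the r=11 cylinder gives a regular 8-gon of circumradius 11 (constant along its height) (area = (8/2)·11.000²·sin(360°/8) = 342.24 mm²); the cube at (6, 15.5) is absent (z outside [8.5, 21]); the cube at (6.5, 6.5) is absent (z outside [5.5, 13]); Merging all regions: only the r=11 cylinder is present, so the union is just that shape — area = 342.24 mm²; the cube at (12, 4) is absent (z outside [8, 27]); Merging all regions: only that combined region is present, so the union is just that shape — area = 342.24 mm². So its area = 342.24 mm². Layer 76 (z = 21.28): the cylinder does not reach this height (z outside [0, 15.5]); the cube at (6, 15.5) does not reach this height (z outside [8.5, 21]); the cube at (6.5, 6.5) does not reach this height (z outside [5.5, 13]); Taking the union: nothing is present at this height; the cube at (12, 4) (footprint 18×26) is included at this height (area 468.00 mm²); Taking the union: only the 18×26 cube at (12, 4) is present, so the union is just that shape — area = 468.00 mm². So its area = 468.00 mm². Layer 76 is larger (468.00 vs 342.24 mm²).

layer 76 (z = 21.28 mm)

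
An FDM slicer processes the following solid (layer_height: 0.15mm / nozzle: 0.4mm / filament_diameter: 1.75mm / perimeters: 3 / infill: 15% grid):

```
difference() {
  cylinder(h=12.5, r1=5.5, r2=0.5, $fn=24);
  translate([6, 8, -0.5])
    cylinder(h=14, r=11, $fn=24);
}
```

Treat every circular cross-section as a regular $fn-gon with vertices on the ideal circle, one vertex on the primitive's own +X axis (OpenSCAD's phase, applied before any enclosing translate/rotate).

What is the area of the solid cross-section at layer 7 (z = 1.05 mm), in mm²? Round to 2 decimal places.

At z = 1.05 mm: the cone (r1=5.5→r2=0.5) has section circumradius 5.080 here — a regular 24-gon (area = (24/2)·5.080²·sin(360°/24) = 80.15 mm²); the cylinder at (6, 8): section is a regular 24-gon, circumradius r=11 (area = (24/2)·11.000²·sin(360°/24) = 375.81 mm²); Subtracting the remaining from the first: starting from the cone (80.15 mm²), the r=11 cylinder at (6, 8) partially overlaps it — only the 45.51 mm² overlap (of its 375.81 mm²) is removed, clipping the outline — area = 34.64 mm². Overall, the cross-section is a single solid region. Net area = 34.64 mm².

34.64 mm²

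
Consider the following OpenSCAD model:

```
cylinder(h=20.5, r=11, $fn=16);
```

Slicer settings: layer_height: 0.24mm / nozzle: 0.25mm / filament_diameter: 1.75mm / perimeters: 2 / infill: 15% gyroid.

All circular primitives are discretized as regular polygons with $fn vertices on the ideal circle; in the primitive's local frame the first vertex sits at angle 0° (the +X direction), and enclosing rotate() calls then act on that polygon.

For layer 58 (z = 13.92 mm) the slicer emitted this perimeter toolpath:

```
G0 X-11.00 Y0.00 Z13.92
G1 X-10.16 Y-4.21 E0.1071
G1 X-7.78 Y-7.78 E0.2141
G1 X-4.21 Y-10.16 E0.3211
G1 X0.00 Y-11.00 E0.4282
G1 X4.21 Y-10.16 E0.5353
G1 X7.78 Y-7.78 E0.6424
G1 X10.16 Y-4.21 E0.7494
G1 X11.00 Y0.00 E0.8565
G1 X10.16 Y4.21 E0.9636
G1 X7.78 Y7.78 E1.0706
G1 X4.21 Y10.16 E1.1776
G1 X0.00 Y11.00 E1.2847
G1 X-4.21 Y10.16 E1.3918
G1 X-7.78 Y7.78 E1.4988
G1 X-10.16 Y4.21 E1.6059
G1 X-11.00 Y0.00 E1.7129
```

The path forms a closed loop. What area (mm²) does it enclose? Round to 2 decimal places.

370.40 mm²

Apply the shoelace formula to the sequence of (X, Y) vertices; enclosed area = 370.40 mm².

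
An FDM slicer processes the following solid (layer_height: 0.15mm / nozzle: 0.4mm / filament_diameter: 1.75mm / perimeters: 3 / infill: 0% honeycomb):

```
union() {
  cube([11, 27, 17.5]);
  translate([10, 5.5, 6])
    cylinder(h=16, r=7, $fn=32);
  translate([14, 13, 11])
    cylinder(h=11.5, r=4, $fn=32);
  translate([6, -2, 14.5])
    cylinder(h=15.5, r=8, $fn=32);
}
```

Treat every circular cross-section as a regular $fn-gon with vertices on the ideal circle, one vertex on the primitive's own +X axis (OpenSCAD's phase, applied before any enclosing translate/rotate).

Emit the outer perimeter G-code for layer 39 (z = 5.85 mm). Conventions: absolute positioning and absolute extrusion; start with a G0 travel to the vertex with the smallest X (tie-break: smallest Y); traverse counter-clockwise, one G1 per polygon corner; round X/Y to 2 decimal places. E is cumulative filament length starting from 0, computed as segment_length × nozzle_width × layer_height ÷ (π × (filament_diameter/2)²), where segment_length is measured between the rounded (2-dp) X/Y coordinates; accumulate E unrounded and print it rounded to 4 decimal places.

G0 X0.00 Y0.00 Z5.85
G1 X11.00 Y0.00 E0.2744
G1 X11.00 Y27.00 E0.9479
G1 X0.00 Y27.00 E1.2223
G1 X0.00 Y0.00 E1.8958

At z = 5.85 mm: the 11×27 cube contributes its full rectangle; the cylinder at (10, 5.5) is absent (z outside [6, 22]); the cylinder at (14, 13) is not intersected at this z (z outside [11, 22.5]); the cylinder at (6, -2) is not intersected at this z (z outside [14.5, 30]); Taking the union: only the 11×27 cube is present, so the union is just that shape — 1 connected region. The outline is a single polygon with 4 vertices. Extrusion per mm of travel: 0.4 × 0.15 / (π × 0.875²) = 0.024945. Accumulating E over each segment gives final E = 1.8958.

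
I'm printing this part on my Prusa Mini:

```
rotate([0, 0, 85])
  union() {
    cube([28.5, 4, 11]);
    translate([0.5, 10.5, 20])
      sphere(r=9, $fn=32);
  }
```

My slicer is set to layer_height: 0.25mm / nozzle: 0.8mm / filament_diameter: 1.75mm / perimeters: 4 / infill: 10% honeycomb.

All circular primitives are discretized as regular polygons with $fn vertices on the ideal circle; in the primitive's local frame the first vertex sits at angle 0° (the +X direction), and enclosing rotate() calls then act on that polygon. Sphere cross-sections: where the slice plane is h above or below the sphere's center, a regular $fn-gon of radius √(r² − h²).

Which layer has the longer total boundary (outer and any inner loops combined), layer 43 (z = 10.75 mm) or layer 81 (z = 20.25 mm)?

Layer 43 (z = 10.75): the 28.5×4 cube contributes its full rectangle (perimeter 65.00 mm); the sphere at (0.5, 10.5) does not reach this height (|z−center|=9.250 > r=9); Combining (union): only the 28.5×4 cube is present, so the union is just that shape — boundary = 65.00 mm; (whole slice rotated 85° about Z — lengths, areas and connectivity unchanged). So its perimeter = 65.00 mm. Layer 81 (z = 20.25): the cube does not reach this height (z outside [0, 11]); the r=9 sphere at (0.5, 10.5) contributes a regular 32-gon of circumradius √(9²−0.25²) = 8.997 (perimeter = 2·32·8.997·sin(180°/32) = 56.44 mm); Taking the union: only the r=9 sphere at (0.5, 10.5) is present, so the union is just that shape — boundary = 56.44 mm; (whole slice rotated 85° about Z — lengths, areas and connectivity unchanged). So its perimeter = 56.44 mm. Layer 43 is larger (65.00 vs 56.44 mm).

layer 43 (z = 10.75 mm)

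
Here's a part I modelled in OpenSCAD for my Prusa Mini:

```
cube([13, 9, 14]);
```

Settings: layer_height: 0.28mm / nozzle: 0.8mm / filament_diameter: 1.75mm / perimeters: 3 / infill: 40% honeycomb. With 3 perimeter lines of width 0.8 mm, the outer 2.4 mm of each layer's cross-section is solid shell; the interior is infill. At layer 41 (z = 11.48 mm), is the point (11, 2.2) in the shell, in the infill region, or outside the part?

shell

At z = 11.48 mm: the 13×9 cube contributes its full rectangle. Overall, the cross-section is a single solid region. The nearest boundary edge runs (13.00, 0.00)→(13.00, 9.00); distance from the point to it = 2.00 mm. The point is inside the cross-section, 2.00 mm from the nearest boundary — within the 2.4 mm shell band (3 × 0.8).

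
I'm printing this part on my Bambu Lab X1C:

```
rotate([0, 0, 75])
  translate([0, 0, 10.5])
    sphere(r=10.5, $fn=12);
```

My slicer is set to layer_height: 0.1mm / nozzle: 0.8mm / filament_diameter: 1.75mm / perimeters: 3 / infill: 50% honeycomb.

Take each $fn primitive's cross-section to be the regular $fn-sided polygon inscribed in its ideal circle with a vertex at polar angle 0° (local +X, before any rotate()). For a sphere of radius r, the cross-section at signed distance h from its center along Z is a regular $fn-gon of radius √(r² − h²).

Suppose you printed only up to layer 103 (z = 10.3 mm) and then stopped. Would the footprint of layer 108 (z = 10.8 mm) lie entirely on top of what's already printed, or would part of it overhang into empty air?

entirely on top

Compare the two slices. At z = 10.3: the r=10.5 sphere slices to a regular 12-gon of circumradius 10.498 (√(r²−h²) with h=0.2 from center) (area = (12/2)·10.498²·sin(360°/12) = 330.63 mm²); (rotated 75° about Z; rotation is an isometry so areas/perimeters/island counts are preserved). At z = 10.8: the sphere: section is a regular 12-gon, circumradius = √(r²−h²) = √(10.5²−0.3²) = 10.496 (area = (12/2)·10.496²·sin(360°/12) = 330.48 mm²); (whole slice rotated 75° about Z — lengths, areas and connectivity unchanged). Checking containment: the cross-section at z = 10.8 is a subset of the cross-section at z = 10.3.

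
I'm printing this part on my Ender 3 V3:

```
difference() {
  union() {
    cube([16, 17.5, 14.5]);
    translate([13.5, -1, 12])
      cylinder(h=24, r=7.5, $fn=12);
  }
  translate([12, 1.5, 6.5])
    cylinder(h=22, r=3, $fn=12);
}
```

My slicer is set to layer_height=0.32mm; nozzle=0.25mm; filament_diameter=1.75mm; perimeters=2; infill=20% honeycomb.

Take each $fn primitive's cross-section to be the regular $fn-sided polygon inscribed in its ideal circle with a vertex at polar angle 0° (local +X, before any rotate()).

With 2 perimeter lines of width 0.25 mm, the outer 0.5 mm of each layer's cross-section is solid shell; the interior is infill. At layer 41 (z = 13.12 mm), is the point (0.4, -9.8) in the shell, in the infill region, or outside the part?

outside

At z = 13.12 mm: the cube is present — its section is the full 16×17.5 rectangle; the cylinder at (13.5, -1): section is a regular 12-gon, circumradius r=7.5; Taking the union: the regions partially overlap (shared area 50.23 mm²), so overlapping operands fuse into one piece — 1 connected region; the r=3 cylinder at (12, 1.5) contributes a regular 12-gon of circumradius 3; Taking the first minus the rest: starting from that combined region, the r=3 cylinder at (12, 1.5) lies wholly inside it (removes its full 27.00 mm² and its 18.63 mm outline becomes a hole wall) — 1 connected region with 1 hole. Overall, the cross-section is one region with 1 hole. The nearest boundary edge runs (9.75, -7.50)→(7.00, -4.75); distance from the point to it = 8.31 mm. The point is not inside any of the regions above, so it lies outside the cross-section (8.31 mm from the nearest boundary).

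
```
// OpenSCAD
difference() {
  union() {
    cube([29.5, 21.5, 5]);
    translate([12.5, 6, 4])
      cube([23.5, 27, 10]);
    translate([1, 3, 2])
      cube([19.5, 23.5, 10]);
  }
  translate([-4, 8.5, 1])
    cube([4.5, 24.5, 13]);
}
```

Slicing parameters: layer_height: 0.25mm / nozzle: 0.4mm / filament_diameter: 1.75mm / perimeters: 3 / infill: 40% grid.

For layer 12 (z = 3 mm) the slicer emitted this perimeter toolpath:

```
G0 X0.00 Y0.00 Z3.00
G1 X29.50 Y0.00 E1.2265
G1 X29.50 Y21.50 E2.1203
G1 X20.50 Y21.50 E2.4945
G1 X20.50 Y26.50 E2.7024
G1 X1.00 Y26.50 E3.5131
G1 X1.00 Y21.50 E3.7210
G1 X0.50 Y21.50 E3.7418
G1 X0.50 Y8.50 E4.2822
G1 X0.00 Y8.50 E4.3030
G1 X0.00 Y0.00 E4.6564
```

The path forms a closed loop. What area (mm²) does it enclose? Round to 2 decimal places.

Apply the shoelace formula to the sequence of (X, Y) vertices; enclosed area = 725.25 mm².

725.25 mm²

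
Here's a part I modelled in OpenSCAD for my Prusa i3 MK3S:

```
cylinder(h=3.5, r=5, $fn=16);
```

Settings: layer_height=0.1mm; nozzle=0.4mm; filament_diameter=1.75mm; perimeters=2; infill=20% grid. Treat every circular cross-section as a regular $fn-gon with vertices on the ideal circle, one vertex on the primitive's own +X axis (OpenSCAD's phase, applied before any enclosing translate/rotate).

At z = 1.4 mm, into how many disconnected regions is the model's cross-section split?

At z = 1.4 mm: the r=5 cylinder gives a regular 16-gon of circumradius 5 (constant along its height). The result has 1 disconnected region.

1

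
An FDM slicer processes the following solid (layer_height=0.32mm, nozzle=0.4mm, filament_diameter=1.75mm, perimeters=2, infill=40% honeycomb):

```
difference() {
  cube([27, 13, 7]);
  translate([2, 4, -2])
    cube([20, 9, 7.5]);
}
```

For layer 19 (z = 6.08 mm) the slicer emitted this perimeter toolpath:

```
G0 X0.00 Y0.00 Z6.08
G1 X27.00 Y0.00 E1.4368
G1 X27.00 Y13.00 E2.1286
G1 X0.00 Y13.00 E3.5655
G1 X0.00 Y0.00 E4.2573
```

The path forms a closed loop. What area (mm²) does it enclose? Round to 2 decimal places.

Apply the shoelace formula to the sequence of (X, Y) vertices; enclosed area = 351.00 mm².

351.00 mm²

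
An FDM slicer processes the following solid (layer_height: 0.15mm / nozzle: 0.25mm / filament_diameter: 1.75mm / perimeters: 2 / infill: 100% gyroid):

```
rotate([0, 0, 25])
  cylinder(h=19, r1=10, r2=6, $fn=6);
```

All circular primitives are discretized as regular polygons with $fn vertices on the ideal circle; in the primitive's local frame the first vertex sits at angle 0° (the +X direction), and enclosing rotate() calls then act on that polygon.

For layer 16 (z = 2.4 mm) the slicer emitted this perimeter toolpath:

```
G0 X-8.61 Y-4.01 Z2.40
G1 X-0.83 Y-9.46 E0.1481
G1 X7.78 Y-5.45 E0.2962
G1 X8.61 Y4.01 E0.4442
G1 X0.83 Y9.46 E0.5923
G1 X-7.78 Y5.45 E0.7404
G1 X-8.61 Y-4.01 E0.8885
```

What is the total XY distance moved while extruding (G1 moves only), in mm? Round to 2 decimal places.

56.99 mm

Sum the Euclidean lengths of each G1 segment: total = 56.99 mm.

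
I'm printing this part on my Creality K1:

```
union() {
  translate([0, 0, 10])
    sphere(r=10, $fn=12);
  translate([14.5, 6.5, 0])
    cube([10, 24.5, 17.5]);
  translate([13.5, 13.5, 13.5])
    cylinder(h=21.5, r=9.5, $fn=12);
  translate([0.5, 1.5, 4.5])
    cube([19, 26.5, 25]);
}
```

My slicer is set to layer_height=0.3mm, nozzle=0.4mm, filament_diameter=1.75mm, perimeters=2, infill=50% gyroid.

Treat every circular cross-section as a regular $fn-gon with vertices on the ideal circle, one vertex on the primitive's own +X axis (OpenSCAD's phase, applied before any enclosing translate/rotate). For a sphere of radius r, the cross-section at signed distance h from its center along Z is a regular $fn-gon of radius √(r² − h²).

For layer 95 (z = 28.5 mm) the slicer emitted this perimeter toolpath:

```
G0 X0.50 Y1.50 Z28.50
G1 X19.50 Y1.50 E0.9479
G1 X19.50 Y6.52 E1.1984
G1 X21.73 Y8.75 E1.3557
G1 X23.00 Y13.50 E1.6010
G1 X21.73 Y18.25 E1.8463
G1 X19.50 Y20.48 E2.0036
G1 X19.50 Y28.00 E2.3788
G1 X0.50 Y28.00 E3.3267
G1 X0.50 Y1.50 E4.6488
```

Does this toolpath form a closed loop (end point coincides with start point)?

Start point (G0): (0.50, 1.50). End point (last G1): the path returns to the start — closed.

yes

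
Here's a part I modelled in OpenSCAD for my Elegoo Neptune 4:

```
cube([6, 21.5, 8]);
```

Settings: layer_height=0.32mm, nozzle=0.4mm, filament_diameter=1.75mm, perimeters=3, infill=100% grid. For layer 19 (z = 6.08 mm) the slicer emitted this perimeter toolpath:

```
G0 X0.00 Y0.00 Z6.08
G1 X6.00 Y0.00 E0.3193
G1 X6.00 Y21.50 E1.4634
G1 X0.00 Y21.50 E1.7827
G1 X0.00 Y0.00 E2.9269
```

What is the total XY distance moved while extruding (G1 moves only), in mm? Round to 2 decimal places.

55.00 mm

Sum the Euclidean lengths of each G1 segment: total = 55.00 mm.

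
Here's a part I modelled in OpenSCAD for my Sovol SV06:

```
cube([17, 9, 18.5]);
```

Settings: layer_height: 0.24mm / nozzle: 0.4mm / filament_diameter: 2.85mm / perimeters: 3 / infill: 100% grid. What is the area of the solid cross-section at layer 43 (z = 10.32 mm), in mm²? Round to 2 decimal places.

At z = 10.32 mm: the 17×9 cube contributes its full rectangle (area 153.00 mm²). Overall, the cross-section is a single solid region. Net area = 153.00 mm².

153.00 mm²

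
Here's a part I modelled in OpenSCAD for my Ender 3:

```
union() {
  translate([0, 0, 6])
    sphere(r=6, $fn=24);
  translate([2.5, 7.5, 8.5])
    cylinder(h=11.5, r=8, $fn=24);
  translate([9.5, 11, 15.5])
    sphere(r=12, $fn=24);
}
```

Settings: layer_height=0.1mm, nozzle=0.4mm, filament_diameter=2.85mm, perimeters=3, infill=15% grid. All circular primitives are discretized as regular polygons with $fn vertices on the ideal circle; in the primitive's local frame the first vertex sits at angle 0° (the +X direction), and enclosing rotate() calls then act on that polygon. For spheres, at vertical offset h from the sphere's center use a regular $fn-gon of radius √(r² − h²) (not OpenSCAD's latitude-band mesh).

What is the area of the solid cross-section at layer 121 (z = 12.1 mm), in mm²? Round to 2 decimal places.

469.16 mm²

At z = 12.1 mm: the sphere does not reach this height (|z−center|=6.100 > r=6); the cylinder at (2.5, 7.5): section is a regular 24-gon, circumradius r=8 (area = (24/2)·8.000²·sin(360°/24) = 198.77 mm²); the sphere at (9.5, 11): section is a regular 24-gon, circumradius = √(r²−h²) = √(12²−3.4²) = 11.508 (area = (24/2)·11.508²·sin(360°/24) = 411.34 mm²); Combining (union): the regions partially overlap — summed areas 610.11 mm² minus the doubly-counted overlap 140.95 mm² gives 469.16 mm² — area = 469.16 mm². Overall, the cross-section is a single solid region. Net area = 469.16 mm².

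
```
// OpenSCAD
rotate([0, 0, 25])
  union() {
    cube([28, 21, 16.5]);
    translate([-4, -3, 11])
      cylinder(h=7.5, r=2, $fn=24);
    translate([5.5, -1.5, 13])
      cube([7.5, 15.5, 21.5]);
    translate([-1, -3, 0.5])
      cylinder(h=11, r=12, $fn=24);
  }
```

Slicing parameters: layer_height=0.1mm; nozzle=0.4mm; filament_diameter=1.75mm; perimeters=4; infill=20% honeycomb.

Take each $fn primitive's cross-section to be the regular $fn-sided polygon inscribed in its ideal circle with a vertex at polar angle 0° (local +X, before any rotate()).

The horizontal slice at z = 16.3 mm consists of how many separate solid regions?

2

At z = 16.3 mm: the cube is present — its section is the full 28×21 rectangle; the r=2 cylinder at (-4, -3) contributes a regular 24-gon of circumradius 2; the cube at (5.5, -1.5) (footprint 7.5×15.5) is included at this height; the cylinder at (-1, -3) does not reach this height (z outside [0.5, 11.5]); Taking the union: the regions partially overlap (shared area 105.00 mm²), so overlapping operands fuse into one piece — 2 connected regions; (whole slice rotated 25° about Z — lengths, areas and connectivity unchanged). The result has 2 disconnected regions.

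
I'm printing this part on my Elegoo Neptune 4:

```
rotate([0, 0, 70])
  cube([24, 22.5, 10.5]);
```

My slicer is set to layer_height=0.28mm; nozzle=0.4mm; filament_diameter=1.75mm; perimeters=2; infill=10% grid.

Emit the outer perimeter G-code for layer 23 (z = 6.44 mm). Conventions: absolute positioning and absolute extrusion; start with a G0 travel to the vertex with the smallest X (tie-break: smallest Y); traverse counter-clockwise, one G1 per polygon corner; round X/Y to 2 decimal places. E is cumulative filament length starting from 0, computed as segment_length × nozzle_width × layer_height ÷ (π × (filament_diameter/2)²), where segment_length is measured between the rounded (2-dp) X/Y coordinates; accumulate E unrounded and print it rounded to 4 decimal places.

G0 X-21.14 Y7.70 Z6.44
G1 X0.00 Y0.00 E1.0476
G1 X8.21 Y22.55 E2.1651
G1 X-12.93 Y30.25 E3.2127
G1 X-21.14 Y7.70 E4.3302

At z = 6.44 mm: the cube (footprint 24×22.5) is included at this height; (rotated 70° about Z; rotation is an isometry so areas/perimeters/island counts are preserved). The outline is a single polygon with 4 vertices. Extrusion per mm of travel: 0.4 × 0.28 / (π × 0.875²) = 0.046564. Accumulating E over each segment gives final E = 4.3302.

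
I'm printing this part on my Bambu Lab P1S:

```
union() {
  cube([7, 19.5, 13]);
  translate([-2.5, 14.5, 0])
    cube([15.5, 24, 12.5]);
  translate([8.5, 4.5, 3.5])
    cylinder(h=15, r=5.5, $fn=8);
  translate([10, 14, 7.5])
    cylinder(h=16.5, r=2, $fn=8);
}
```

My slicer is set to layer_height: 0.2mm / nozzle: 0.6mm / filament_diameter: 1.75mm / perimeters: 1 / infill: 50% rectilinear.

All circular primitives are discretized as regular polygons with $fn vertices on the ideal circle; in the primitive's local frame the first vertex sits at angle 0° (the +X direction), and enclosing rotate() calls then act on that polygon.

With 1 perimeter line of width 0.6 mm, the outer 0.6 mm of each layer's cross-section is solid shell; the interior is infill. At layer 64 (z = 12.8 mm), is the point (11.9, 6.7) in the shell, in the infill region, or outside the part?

infill

At z = 12.8 mm: the cube (footprint 7×19.5) is included at this height; the cube at (-2.5, 14.5) is absent (z outside [0, 12.5]); the r=5.5 cylinder at (8.5, 4.5) gives a regular 8-gon of circumradius 5.5 (constant along its height); the r=2 cylinder at (10, 14) gives a regular 8-gon of circumradius 2 (constant along its height); Combining (union): the regions partially overlap (shared area 27.04 mm²), so overlapping operands fuse into one piece — 2 connected regions. Overall, the cross-section has 2 separate islands. The nearest boundary edge runs (12.39, 8.39)→(14.00, 4.50); distance from the point to it = 1.10 mm. (Shell/infill is judged within the island containing the point — the largest one.) The point is inside the cross-section and 1.10 mm from the nearest boundary — more than the 0.6 mm shell width (1 × 0.6), so it's in the infill interior.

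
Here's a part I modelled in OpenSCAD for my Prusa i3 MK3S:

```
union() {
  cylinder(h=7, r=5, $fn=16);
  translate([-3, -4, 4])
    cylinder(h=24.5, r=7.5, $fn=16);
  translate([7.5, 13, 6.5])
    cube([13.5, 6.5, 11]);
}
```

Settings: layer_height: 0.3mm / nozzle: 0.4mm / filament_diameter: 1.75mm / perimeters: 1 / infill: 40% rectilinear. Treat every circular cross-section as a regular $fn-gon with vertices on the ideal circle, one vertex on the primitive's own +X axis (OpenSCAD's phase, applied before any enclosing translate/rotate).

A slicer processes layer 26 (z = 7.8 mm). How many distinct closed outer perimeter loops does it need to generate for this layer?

2

At z = 7.8 mm: the cylinder is not intersected at this z (z outside [0, 7]); the r=7.5 cylinder at (-3, -4) gives a regular 16-gon of circumradius 7.5 (constant along its height); the 13.5×6.5 cube at (7.5, 13) contributes its full rectangle; Combining (union): the 2 present regions are separate (no shared area or edge), so areas and boundary lengths simply add and each stays a separate island — 2 connected regions. The result has 2 disconnected regions.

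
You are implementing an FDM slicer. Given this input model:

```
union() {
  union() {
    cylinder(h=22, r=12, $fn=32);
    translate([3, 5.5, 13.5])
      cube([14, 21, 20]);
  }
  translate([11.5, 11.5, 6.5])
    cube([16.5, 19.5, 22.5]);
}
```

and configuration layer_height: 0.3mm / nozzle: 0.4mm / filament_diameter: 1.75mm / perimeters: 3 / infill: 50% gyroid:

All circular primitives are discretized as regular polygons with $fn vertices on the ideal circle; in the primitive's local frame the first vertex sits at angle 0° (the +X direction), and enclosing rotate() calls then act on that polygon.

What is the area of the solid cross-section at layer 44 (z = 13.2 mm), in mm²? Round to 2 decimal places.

771.24 mm²

At z = 13.2 mm: the cylinder: section is a regular 32-gon, circumradius r=12 (area = (32/2)·12.000²·sin(360°/32) = 449.49 mm²); the cube at (3, 5.5) is not intersected at this z (z outside [13.5, 33.5]); Merging all regions: only the r=12 cylinder is present, so the union is just that shape — area = 449.49 mm²; the cube at (11.5, 11.5) (footprint 16.5×19.5) is included at this height (area 321.75 mm²); Taking the union: the 2 present regions are separate (no shared area or edge), so areas and boundary lengths simply add and each stays a separate island — area = 771.24 mm². Overall, the cross-section has 2 separate islands. Net area = 771.24 mm².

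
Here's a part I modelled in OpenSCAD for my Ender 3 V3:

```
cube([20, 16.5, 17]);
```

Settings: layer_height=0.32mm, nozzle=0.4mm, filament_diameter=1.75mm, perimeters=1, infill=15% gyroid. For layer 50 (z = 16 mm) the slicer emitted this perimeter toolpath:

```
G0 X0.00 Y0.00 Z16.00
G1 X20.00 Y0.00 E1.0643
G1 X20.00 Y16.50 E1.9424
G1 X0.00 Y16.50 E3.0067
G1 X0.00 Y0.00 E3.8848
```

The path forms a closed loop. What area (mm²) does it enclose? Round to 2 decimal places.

Apply the shoelace formula to the sequence of (X, Y) vertices; enclosed area = 330.00 mm².

330.00 mm²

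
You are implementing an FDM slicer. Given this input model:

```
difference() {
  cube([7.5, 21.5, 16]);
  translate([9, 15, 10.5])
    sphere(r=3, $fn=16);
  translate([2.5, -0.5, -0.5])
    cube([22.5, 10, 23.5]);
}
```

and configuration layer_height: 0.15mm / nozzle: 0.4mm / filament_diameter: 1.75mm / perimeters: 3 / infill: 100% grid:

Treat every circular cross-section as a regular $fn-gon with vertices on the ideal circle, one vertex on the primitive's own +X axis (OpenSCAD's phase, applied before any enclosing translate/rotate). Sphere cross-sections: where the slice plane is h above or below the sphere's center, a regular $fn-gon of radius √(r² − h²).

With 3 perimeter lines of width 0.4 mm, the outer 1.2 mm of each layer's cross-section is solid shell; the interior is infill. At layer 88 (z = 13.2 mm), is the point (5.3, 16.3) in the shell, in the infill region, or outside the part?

At z = 13.2 mm: the cube is present — its section is the full 7.5×21.5 rectangle; the sphere at (9, 15): section is a regular 16-gon, circumradius = √(r²−h²) = √(3²−2.7²) = 1.308; the cube at (2.5, -0.5) is present — its section is the full 22.5×10 rectangle; Taking the first minus the rest: starting from the 7.5×21.5 cube, the r=3 sphere at (9, 15) misses the remaining region (no effect); the 22.5×10 cube at (2.5, -0.5) partially overlaps it — only the 47.50 mm² overlap (of its 225.00 mm²) is removed, clipping the outline — 1 connected region. Overall, the cross-section is a single solid region. The nearest boundary edge runs (7.50, 21.50)→(7.50, 9.50); distance from the point to it = 2.20 mm. The point is inside the cross-section and 2.20 mm from the nearest boundary — more than the 1.2 mm shell width (3 × 0.4), so it's in the infill interior.

infill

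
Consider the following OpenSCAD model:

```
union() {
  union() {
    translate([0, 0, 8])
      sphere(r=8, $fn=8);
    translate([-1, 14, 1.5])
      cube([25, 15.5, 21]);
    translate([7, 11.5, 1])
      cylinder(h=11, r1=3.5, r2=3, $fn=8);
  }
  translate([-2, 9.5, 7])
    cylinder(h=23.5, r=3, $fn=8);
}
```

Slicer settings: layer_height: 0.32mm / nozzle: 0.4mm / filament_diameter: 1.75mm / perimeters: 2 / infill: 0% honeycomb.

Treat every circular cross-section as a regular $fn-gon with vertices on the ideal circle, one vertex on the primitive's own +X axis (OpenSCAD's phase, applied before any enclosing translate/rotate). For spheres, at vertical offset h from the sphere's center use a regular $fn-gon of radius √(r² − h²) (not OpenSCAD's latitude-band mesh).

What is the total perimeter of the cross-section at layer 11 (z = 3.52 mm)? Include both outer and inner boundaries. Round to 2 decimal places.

133.41 mm

At z = 3.52 mm: the r=8 sphere contributes a regular 8-gon of circumradius √(8²−4.48²) = 6.628 (perimeter = 2·8·6.628·sin(180°/8) = 40.58 mm); the cube at (-1, 14) (footprint 25×15.5) is included at this height (perimeter 81.00 mm); the cone at (7, 11.5): at t=0.229 of its height the radius interpolates to r₁+(r₂−r₁)t = 3.385, giving a regular 8-gon of that circumradius (perimeter = 2·8·3.385·sin(180°/8) = 20.73 mm); Merging all regions: the regions partially overlap (shared area 1.89 mm²), so the edge portions inside another operand are dropped and the merged outline is re-measured after clipping — boundary = 133.41 mm; the cylinder at (-2, 9.5) does not reach this height (z outside [7, 30.5]); Combining (union): only that combined region is present, so the union is just that shape — boundary = 133.41 mm. Overall, the cross-section has 2 separate islands. Total boundary length (outer) = 133.41 mm.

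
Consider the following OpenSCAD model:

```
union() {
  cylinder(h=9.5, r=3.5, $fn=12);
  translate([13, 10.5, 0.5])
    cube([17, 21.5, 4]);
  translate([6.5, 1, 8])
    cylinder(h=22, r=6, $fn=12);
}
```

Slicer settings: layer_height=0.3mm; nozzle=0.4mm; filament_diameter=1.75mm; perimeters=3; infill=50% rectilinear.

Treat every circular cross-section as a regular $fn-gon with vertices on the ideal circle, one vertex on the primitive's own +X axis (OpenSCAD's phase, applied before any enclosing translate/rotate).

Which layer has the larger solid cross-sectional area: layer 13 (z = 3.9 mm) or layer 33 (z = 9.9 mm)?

Layer 13 (z = 3.9): the r=3.5 cylinder gives a regular 12-gon of circumradius 3.5 (constant along its height) (area = (12/2)·3.500²·sin(360°/12) = 36.75 mm²); the cube at (13, 10.5) is present — its section is the full 17×21.5 rectangle (area 365.50 mm²); the cylinder at (6.5, 1) is absent (z outside [8, 30]); Combining (union): the 2 present regions are separate (no shared area or edge), so areas and boundary lengths simply add and each stays a separate island — area = 402.25 mm². So its area = 402.25 mm². Layer 33 (z = 9.9): the cylinder does not reach this height (z outside [0, 9.5]); the cube at (13, 10.5) does not reach this height (z outside [0.5, 4.5]); the r=6 cylinder at (6.5, 1) gives a regular 12-gon of circumradius 6 (constant along its height) (area = (12/2)·6.000²·sin(360°/12) = 108.00 mm²); Merging all regions: only the r=6 cylinder at (6.5, 1) is present, so the union is just that shape — area = 108.00 mm². So its area = 108.00 mm². Layer 13 is larger (402.25 vs 108.00 mm²).

layer 13 (z = 3.9 mm)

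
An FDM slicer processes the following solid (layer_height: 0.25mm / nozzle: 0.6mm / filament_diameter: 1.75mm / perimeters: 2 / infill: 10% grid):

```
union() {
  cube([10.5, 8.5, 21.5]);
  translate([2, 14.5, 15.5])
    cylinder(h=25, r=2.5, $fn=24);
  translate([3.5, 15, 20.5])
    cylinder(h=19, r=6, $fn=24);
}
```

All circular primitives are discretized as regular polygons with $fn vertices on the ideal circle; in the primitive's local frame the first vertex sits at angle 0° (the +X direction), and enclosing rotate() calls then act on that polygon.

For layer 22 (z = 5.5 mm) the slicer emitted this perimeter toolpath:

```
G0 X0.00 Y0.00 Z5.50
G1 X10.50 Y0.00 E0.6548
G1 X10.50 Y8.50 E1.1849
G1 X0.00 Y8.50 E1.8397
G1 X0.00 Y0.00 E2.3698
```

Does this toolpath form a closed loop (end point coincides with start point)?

yes

Start point (G0): (0.00, 0.00). End point (last G1): the path returns to the start — closed.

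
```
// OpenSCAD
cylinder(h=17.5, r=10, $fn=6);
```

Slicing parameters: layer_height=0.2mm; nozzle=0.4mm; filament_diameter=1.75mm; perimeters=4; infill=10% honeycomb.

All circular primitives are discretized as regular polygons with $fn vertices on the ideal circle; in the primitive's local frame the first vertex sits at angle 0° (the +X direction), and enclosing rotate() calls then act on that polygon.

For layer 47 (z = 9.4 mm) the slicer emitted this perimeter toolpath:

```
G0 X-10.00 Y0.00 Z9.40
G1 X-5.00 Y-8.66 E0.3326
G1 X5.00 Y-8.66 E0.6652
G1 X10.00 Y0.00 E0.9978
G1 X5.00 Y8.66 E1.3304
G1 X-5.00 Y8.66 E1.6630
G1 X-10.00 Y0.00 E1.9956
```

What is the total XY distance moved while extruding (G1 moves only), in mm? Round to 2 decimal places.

Sum the Euclidean lengths of each G1 segment: total = 60.00 mm.

60.00 mm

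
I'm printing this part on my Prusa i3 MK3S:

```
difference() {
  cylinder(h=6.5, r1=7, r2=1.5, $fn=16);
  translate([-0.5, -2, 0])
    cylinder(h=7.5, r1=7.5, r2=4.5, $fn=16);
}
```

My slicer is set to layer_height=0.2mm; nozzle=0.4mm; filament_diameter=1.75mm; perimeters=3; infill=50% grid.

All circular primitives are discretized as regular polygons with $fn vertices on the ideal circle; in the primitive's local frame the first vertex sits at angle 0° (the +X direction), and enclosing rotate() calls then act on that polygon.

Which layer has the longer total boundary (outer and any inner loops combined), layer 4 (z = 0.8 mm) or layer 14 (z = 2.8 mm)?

Layer 4 (z = 0.8): the cone contributes a regular 16-gon of circumradius 6.323 (interpolated between r1=7 and r2=1.5 at t=0.123) (perimeter = 2·16·6.323·sin(180°/16) = 39.47 mm); the cone at (-0.5, -2) (r1=7.5→r2=4.5) has section circumradius 7.180 here — a regular 16-gon (perimeter = 2·16·7.180·sin(180°/16) = 44.82 mm); Subtracting the remaining from the first: starting from the cone, the cone at (-0.5, -2) partially overlaps it — only the 110.39 mm² overlap (of its 157.83 mm²) is removed, clipping the outline — boundary = 30.83 mm. So its perimeter = 30.83 mm. Layer 14 (z = 2.8): the cone contributes a regular 16-gon of circumradius 4.631 (interpolated between r1=7 and r2=1.5 at t=0.431) (perimeter = 2·16·4.631·sin(180°/16) = 28.91 mm); the cone at (-0.5, -2) (r1=7.5→r2=4.5) has section circumradius 6.380 here — a regular 16-gon (perimeter = 2·16·6.380·sin(180°/16) = 39.83 mm); Subtracting the remaining from the first: starting from the cone, the cone at (-0.5, -2) partially overlaps it — only the 64.23 mm² overlap (of its 124.62 mm²) is removed, clipping the outline — boundary = 12.51 mm. So its perimeter = 12.51 mm. Layer 4 is larger (30.83 vs 12.51 mm).

layer 4 (z = 0.8 mm)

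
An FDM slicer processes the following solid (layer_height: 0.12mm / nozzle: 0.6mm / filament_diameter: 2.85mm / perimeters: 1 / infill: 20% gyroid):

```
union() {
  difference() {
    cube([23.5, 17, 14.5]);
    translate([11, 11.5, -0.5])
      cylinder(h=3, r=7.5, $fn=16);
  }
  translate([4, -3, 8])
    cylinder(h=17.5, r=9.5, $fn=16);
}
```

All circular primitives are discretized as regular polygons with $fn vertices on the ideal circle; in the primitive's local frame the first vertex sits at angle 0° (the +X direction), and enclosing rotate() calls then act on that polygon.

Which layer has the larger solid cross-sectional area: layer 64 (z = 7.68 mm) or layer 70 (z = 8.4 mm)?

layer 70 (z = 8.4 mm)

Layer 64 (z = 7.68): the cube (footprint 23.5×17) is included at this height (area 399.50 mm²); the cylinder at (11, 11.5) is absent (z outside [-0.5, 2.5]); After the difference (first − rest): none of the subtracted shapes is present at this height, so the 23.5×17 cube is unchanged — area = 399.50 mm²; the cylinder at (4, -3) is absent (z outside [8, 25.5]); Combining (union): only that combined region is present, so the union is just that shape — area = 399.50 mm². So its area = 399.50 mm². Layer 70 (z = 8.4): the cube is present — its section is the full 23.5×17 rectangle (area 399.50 mm²); the cylinder at (11, 11.5) is not intersected at this z (z outside [-0.5, 2.5]); After the difference (first − rest): none of the subtracted shapes is present at this height, so the 23.5×17 cube is unchanged — area = 399.50 mm²; the r=9.5 cylinder at (4, -3) contributes a regular 16-gon of circumradius 9.5 (area = (16/2)·9.500²·sin(360°/16) = 276.30 mm²); Combining (union): the regions partially overlap — summed areas 675.80 mm² minus the doubly-counted overlap 65.85 mm² gives 609.95 mm² — area = 609.95 mm². So its area = 609.95 mm². Layer 70 is larger (609.95 vs 399.50 mm²).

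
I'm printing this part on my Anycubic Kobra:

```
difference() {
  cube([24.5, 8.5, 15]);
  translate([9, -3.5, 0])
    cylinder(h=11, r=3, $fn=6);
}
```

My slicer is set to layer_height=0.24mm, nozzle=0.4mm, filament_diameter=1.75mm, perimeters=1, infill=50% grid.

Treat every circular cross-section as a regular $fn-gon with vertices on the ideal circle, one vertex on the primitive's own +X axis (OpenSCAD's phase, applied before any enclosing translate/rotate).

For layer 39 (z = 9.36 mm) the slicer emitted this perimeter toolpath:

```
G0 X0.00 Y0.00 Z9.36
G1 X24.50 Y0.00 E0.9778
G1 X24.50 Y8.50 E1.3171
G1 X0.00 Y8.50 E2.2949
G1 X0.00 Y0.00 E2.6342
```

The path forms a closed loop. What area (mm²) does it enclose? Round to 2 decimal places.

208.25 mm²

Apply the shoelace formula to the sequence of (X, Y) vertices; enclosed area = 208.25 mm².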